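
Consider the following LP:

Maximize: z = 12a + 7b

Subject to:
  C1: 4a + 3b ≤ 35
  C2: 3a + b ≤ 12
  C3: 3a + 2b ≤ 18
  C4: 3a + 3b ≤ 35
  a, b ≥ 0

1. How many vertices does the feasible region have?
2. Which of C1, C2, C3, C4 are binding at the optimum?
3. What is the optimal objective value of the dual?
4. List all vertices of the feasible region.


1. 4
2. C2, C3
3. 66
4. (0, 0), (4, 0), (2, 6), (0, 9)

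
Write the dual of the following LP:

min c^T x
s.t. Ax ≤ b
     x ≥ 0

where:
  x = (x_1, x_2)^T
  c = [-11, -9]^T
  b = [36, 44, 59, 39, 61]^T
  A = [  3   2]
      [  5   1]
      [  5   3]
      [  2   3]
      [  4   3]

Primal min cᵀx s.t. Ax ≤ b, x ≥ 0  →  Dual max −bᵀy s.t. Aᵀy ≥ −c, y ≥ 0.

Maximize: z = -36y1 - 44y2 - 59y3 - 39y4 - 61y5

Subject to:
  3y1 + 5y2 + 5y3 + 2y4 + 4y5 ≥ 11
  2y1 + y2 + 3y3 + 3y4 + 3y5 ≥ 9
  y1, y2, y3, y4, y5 ≥ 0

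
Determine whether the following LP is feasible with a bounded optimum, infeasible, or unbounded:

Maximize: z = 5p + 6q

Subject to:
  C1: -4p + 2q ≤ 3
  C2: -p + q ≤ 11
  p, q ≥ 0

Unbounded (objective can increase without bound)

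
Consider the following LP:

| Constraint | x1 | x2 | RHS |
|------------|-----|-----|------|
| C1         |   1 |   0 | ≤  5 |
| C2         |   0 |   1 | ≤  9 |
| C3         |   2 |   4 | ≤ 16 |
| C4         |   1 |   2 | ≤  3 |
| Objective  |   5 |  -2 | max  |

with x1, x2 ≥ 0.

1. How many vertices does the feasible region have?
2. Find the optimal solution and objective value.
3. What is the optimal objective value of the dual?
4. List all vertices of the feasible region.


1. 3
2. x1 = 3, x2 = 0, z = 15
3. 15
4. (0, 0), (3, 0), (0, 1.5)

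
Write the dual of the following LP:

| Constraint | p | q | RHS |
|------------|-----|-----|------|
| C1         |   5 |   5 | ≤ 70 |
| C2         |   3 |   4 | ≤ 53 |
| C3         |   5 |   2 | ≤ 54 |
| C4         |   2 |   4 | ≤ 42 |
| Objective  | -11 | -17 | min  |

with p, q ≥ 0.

Primal min cᵀx s.t. Ax ≤ b, x ≥ 0  →  Dual max −bᵀy s.t. Aᵀy ≥ −c, y ≥ 0.

Maximize: z = -70y1 - 53y2 - 54y3 - 42y4

Subject to:
  5y1 + 3y2 + 5y3 + 2y4 ≥ 11
  5y1 + 4y2 + 2y3 + 4y4 ≥ 17
  y1, y2, y3, y4 ≥ 0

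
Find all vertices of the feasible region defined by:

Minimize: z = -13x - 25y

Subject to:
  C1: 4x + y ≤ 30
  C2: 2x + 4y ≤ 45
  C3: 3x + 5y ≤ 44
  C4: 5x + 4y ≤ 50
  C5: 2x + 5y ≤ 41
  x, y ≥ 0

(0, 0), (7.5, 0), (6.364, 4.545), (5.692, 5.385), (3, 7), (0, 8.2)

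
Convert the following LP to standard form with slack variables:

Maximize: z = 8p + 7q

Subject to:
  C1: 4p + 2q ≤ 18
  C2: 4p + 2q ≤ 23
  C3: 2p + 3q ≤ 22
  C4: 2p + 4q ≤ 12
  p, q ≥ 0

max z = 8p + 7q

s.t.
  4p + 2q + s1 = 18
  4p + 2q + s2 = 23
  2p + 3q + s3 = 22
  2p + 4q + s4 = 12
  p, q, s1, s2, s3, s4 ≥ 0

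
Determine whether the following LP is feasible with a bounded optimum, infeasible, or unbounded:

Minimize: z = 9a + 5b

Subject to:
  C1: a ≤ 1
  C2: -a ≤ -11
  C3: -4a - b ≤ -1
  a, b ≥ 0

Infeasible (no feasible solution exists)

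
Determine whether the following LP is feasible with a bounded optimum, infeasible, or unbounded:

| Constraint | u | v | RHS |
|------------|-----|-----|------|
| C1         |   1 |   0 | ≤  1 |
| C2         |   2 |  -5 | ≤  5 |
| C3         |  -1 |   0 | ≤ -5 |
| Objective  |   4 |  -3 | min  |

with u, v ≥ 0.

Infeasible (no feasible solution exists)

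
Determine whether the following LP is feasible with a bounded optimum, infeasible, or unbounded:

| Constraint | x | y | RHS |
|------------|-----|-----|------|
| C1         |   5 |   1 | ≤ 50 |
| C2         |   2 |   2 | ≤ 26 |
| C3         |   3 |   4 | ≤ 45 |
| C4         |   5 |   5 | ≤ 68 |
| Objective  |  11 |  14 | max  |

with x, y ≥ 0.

Feasible with a bounded optimal solution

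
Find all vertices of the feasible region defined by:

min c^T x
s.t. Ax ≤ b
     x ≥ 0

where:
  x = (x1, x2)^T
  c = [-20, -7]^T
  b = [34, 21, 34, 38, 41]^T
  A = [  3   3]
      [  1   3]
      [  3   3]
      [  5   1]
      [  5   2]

(0, 0), (7.6, 0), (7, 3), (6.231, 4.923), (0, 7)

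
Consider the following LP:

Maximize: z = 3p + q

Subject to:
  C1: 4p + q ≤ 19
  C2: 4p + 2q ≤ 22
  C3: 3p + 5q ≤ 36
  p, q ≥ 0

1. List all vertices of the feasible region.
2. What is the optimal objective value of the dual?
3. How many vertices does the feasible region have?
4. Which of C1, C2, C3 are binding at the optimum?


1. (0, 0), (4.75, 0), (4, 3), (2.714, 5.571), (0, 7.2)
2. 15
3. 5
4. C1, C2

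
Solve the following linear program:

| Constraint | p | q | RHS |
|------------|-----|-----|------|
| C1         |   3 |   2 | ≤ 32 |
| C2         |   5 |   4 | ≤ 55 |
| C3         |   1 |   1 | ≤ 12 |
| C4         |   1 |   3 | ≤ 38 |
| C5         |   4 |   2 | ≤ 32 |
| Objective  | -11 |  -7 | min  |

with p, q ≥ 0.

Evaluate the objective at each vertex of the feasible region:
  z(0, 0) = 0
  z(8, 0) = -88
  z(4, 8) = -100  ←
  z(0, 12) = -84
The minimum is at p = 4, q = 8.

p = 4, q = 8, z = -100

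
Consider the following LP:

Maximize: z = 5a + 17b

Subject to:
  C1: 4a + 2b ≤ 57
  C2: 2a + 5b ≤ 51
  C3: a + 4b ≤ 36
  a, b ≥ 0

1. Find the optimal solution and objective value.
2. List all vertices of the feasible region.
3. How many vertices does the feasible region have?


1. a = 8, b = 7, z = 159
2. (0, 0), (14.25, 0), (11.44, 5.625), (8, 7), (0, 9)
3. 5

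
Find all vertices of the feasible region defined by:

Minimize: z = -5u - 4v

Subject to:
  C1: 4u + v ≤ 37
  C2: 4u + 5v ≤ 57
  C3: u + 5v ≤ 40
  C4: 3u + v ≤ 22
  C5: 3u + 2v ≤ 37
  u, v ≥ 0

(0, 0), (7.333, 0), (5, 7), (0, 8)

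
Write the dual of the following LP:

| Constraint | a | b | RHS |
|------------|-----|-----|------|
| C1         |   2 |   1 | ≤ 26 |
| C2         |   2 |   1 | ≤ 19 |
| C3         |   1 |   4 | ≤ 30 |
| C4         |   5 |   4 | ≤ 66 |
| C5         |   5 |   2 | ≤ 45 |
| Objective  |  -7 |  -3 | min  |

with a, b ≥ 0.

Primal min cᵀx s.t. Ax ≤ b, x ≥ 0  →  Dual max −bᵀy s.t. Aᵀy ≥ −c, y ≥ 0.

Maximize: z = -26y1 - 19y2 - 30y3 - 66y4 - 45y5

Subject to:
  2y1 + 2y2 + y3 + 5y4 + 5y5 ≥ 7
  y1 + y2 + 4y3 + 4y4 + 2y5 ≥ 3
  y1, y2, y3, y4, y5 ≥ 0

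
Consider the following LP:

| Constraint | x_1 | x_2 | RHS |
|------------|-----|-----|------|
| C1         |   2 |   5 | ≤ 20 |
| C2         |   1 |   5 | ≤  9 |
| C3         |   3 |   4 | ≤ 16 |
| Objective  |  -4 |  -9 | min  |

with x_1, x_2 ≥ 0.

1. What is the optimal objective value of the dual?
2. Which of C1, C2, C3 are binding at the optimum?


1. -25
2. C2, C3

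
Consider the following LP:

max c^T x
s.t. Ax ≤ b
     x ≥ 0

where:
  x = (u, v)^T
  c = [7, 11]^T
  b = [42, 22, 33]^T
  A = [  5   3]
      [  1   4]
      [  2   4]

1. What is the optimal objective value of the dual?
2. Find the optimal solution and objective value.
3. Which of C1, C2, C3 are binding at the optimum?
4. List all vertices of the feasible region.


1. 86
2. u = 6, v = 4, z = 86
3. C1, C2
4. (0, 0), (8.4, 0), (6, 4), (0, 5.5)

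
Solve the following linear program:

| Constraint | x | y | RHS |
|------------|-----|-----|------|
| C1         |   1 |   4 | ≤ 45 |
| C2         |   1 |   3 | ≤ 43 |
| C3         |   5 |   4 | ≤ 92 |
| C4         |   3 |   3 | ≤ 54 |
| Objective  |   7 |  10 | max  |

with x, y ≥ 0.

Evaluate the objective at each vertex of the feasible region:
  z(0, 0) = 0
  z(18, 0) = 126
  z(9, 9) = 153  ←
  z(0, 11.25) = 112.5
The maximum is at x = 9, y = 9.

x = 9, y = 9, z = 153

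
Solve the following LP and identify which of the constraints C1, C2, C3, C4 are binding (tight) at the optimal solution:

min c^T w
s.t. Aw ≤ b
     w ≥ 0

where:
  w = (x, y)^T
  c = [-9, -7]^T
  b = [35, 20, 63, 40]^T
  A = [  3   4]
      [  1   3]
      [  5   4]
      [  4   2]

At x = 9, y = 2, compute slack b - a·x for each constraint:
  C1: 35 − 35 = 0  (binding)
  C2: 20 − 15 = 5  (slack)
  C3: 63 − 53 = 10  (slack)
  C4: 40 − 40 = 0  (binding)

Optimal: x = 9, y = 2
Binding: C1, C4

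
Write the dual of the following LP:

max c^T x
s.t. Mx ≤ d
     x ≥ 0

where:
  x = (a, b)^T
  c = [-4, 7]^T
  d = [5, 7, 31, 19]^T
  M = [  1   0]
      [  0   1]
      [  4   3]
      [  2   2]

Primal max cᵀx s.t. Ax ≤ b, x ≥ 0  →  Dual min bᵀy s.t. Aᵀy ≥ c, y ≥ 0.

Minimize: z = 5y1 + 7y2 + 31y3 + 19y4

Subject to:
  y1 + 4y3 + 2y4 ≥ -4
  y2 + 3y3 + 2y4 ≥ 7
  y1, y2, y3, y4 ≥ 0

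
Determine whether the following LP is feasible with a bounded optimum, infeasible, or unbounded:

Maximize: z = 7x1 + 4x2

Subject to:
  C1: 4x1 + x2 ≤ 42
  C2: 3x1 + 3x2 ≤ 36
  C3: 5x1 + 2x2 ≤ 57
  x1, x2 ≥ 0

Feasible with a bounded optimal solution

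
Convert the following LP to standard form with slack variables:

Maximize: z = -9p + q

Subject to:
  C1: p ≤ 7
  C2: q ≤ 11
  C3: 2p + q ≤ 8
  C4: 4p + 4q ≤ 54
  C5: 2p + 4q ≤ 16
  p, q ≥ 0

max z = -9p + q

s.t.
  p + s1 = 7
  q + s2 = 11
  2p + q + s3 = 8
  4p + 4q + s4 = 54
  2p + 4q + s5 = 16
  p, q, s1, s2, s3, s4, s5 ≥ 0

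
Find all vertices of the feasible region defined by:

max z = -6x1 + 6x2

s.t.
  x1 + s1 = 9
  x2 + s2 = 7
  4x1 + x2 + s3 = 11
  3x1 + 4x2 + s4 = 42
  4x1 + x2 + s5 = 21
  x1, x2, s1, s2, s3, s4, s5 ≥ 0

(0, 0), (2.75, 0), (1, 7), (0, 7)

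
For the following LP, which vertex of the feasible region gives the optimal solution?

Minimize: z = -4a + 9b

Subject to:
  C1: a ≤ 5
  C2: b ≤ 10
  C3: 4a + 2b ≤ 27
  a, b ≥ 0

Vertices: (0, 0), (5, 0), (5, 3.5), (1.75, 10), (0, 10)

Evaluate the objective at each vertex of the feasible region:
  z(0, 0) = 0
  z(5, 0) = -20  ←
  z(5, 3.5) = 11.5
  z(1.75, 10) = 83
  z(0, 10) = 90
The minimum is at a = 5, b = 0.

(5, 0)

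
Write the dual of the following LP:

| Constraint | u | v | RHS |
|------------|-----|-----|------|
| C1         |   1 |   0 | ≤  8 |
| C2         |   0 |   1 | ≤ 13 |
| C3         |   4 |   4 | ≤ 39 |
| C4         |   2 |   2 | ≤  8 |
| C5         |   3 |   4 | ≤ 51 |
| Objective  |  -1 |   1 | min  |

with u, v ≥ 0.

Primal min cᵀx s.t. Ax ≤ b, x ≥ 0  →  Dual max −bᵀy s.t. Aᵀy ≥ −c, y ≥ 0.

Maximize: z = -8y1 - 13y2 - 39y3 - 8y4 - 51y5

Subject to:
  y1 + 4y3 + 2y4 + 3y5 ≥ 1
  y2 + 4y3 + 2y4 + 4y5 ≥ -1
  y1, y2, y3, y4, y5 ≥ 0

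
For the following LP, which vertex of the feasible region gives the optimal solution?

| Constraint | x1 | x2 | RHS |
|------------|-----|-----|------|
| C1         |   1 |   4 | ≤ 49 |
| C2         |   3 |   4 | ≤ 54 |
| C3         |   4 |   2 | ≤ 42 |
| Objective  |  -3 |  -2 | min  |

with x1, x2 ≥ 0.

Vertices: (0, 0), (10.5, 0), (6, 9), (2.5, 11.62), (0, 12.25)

Evaluate the objective at each vertex of the feasible region:
  z(0, 0) = 0
  z(10.5, 0) = -31.5
  z(6, 9) = -36  ←
  z(2.5, 11.62) = -30.75
  z(0, 12.25) = -24.5
The minimum is at x1 = 6, x2 = 9.

(6, 9)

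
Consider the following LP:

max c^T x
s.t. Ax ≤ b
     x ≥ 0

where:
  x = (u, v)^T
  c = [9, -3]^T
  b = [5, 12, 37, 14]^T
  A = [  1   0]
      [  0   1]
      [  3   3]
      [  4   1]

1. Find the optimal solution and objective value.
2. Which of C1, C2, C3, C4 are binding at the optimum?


1. u = 3.5, v = 0, z = 31.5
2. C4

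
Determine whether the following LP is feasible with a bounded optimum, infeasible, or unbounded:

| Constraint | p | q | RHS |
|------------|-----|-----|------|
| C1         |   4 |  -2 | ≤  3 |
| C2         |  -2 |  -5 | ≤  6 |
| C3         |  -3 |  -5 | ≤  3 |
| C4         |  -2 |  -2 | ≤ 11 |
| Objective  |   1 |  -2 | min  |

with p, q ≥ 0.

Unbounded (objective can decrease without bound)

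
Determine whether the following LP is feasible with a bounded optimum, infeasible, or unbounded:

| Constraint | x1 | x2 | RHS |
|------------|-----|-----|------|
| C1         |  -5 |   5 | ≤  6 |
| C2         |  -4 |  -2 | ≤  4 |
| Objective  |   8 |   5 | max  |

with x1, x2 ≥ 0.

Unbounded (objective can increase without bound)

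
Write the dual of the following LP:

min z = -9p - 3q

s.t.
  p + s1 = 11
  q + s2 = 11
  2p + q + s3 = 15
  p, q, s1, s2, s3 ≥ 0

Primal min cᵀx s.t. Ax ≤ b, x ≥ 0  →  Dual max −bᵀy s.t. Aᵀy ≥ −c, y ≥ 0.

Maximize: z = -11y1 - 11y2 - 15y3

Subject to:
  y1 + 2y3 ≥ 9
  y2 + y3 ≥ 3
  y1, y2, y3 ≥ 0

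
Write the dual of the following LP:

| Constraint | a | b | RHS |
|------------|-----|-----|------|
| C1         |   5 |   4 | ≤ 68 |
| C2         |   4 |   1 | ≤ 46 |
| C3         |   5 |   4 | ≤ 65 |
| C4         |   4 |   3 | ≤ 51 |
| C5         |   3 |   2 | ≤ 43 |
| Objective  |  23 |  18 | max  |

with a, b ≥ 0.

Primal max cᵀx s.t. Ax ≤ b, x ≥ 0  →  Dual min bᵀy s.t. Aᵀy ≥ c, y ≥ 0.

Minimize: z = 68y1 + 46y2 + 65y3 + 51y4 + 43y5

Subject to:
  5y1 + 4y2 + 5y3 + 4y4 + 3y5 ≥ 23
  4y1 + y2 + 4y3 + 3y4 + 2y5 ≥ 18
  y1, y2, y3, y4, y5 ≥ 0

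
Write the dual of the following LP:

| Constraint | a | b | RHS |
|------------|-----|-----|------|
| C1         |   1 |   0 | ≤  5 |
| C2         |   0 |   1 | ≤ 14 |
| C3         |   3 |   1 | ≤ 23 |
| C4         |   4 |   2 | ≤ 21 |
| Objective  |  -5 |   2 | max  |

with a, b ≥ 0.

Primal max cᵀx s.t. Ax ≤ b, x ≥ 0  →  Dual min bᵀy s.t. Aᵀy ≥ c, y ≥ 0.

Minimize: z = 5y1 + 14y2 + 23y3 + 21y4

Subject to:
  y1 + 3y3 + 4y4 ≥ -5
  y2 + y3 + 2y4 ≥ 2
  y1, y2, y3, y4 ≥ 0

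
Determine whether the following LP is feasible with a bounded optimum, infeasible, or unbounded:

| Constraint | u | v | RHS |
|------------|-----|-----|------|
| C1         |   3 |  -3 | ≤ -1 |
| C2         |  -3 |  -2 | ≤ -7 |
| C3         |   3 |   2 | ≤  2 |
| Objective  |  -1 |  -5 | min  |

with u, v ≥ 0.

Infeasible (no feasible solution exists)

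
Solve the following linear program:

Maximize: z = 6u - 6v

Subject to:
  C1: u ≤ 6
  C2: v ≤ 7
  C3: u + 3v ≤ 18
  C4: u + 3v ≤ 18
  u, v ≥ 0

Evaluate the objective at each vertex of the feasible region:
  z(0, 0) = 0
  z(6, 0) = 36  ←
  z(6, 4) = 12
  z(0, 6) = -36
The maximum is at u = 6, v = 0.

u = 6, v = 0, z = 36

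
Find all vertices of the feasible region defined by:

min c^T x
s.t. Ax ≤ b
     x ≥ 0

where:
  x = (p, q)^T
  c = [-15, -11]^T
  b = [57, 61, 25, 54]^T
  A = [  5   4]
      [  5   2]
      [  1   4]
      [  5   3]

(0, 0), (10.8, 0), (9, 3), (8, 4.25), (0, 6.25)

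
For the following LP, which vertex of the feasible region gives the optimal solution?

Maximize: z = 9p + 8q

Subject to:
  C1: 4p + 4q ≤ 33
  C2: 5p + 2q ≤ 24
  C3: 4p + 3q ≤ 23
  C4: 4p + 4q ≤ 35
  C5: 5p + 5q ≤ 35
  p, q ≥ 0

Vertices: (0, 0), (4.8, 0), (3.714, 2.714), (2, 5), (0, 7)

Evaluate the objective at each vertex of the feasible region:
  z(0, 0) = 0
  z(4.8, 0) = 43.2
  z(3.714, 2.714) = 55.14
  z(2, 5) = 58  ←
  z(0, 7) = 56
The maximum is at p = 2, q = 5.

(2, 5)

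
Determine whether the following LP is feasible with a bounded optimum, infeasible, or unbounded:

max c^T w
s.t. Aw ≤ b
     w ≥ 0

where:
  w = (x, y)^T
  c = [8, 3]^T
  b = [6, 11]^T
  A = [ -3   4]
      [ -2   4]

Unbounded (objective can increase without bound)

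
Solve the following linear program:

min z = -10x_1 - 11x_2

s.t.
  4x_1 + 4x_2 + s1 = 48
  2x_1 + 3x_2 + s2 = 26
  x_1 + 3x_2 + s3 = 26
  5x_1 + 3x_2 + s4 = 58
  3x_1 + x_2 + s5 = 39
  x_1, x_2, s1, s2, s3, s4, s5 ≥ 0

Evaluate the objective at each vertex of the feasible region:
  z(0, 0) = 0
  z(11.6, 0) = -116
  z(11, 1) = -121
  z(10, 2) = -122  ←
  z(0, 8.667) = -95.33
The minimum is at x_1 = 10, x_2 = 2.

x_1 = 10, x_2 = 2, z = -122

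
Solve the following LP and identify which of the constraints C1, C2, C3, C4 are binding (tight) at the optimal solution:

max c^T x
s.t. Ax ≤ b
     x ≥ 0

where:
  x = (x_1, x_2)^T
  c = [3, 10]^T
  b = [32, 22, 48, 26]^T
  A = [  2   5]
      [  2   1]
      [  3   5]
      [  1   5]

At x_1 = 6, x_2 = 4, compute slack b - a·x for each constraint:
  C1: 32 − 32 = 0  (binding)
  C2: 22 − 16 = 6  (slack)
  C3: 48 − 38 = 10  (slack)
  C4: 26 − 26 = 0  (binding)

Optimal: x_1 = 6, x_2 = 4
Binding: C1, C4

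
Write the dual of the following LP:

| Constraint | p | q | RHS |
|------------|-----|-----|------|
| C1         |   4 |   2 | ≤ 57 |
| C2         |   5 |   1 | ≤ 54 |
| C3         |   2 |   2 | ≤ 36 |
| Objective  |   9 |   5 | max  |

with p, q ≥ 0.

Primal max cᵀx s.t. Ax ≤ b, x ≥ 0  →  Dual min bᵀy s.t. Aᵀy ≥ c, y ≥ 0.

Minimize: z = 57y1 + 54y2 + 36y3

Subject to:
  4y1 + 5y2 + 2y3 ≥ 9
  2y1 + y2 + 2y3 ≥ 5
  y1, y2, y3 ≥ 0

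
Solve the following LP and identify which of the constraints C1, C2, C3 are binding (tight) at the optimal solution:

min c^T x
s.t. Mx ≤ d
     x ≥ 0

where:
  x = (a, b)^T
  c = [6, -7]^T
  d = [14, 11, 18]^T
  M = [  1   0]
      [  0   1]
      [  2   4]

At a = 0, b = 4.5, compute slack b - a·x for each constraint:
  C1: 14 − 0 = 14  (slack)
  C2: 11 − 4.5 = 6.5  (slack)
  C3: 18 − 18 = 0  (binding)

Optimal: a = 0, b = 4.5
Binding: C3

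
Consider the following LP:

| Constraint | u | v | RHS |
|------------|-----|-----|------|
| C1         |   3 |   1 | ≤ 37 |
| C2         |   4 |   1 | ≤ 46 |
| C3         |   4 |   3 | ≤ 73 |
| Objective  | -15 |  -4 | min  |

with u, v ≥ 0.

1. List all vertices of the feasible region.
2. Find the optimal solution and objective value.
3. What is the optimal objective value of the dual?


1. (0, 0), (11.5, 0), (9, 10), (7.6, 14.2), (0, 24.33)
2. u = 9, v = 10, z = -175
3. -175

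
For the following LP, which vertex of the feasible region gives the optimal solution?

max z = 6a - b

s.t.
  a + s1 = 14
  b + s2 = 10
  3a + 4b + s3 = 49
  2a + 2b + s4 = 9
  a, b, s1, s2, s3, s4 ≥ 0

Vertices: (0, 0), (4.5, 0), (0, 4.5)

Evaluate the objective at each vertex of the feasible region:
  z(0, 0) = 0
  z(4.5, 0) = 27  ←
  z(0, 4.5) = -4.5
The maximum is at a = 4.5, b = 0.

(4.5, 0)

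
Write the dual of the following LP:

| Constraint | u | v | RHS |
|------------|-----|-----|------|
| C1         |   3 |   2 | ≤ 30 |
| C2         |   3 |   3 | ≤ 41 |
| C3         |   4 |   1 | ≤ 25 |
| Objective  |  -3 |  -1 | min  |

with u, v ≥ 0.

Primal min cᵀx s.t. Ax ≤ b, x ≥ 0  →  Dual max −bᵀy s.t. Aᵀy ≥ −c, y ≥ 0.

Maximize: z = -30y1 - 41y2 - 25y3

Subject to:
  3y1 + 3y2 + 4y3 ≥ 3
  2y1 + 3y2 + y3 ≥ 1
  y1, y2, y3 ≥ 0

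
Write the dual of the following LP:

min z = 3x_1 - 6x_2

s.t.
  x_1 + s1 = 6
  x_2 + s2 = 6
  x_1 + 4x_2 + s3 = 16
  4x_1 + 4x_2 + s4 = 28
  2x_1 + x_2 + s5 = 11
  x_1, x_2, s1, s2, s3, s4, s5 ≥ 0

Primal min cᵀx s.t. Ax ≤ b, x ≥ 0  →  Dual max −bᵀy s.t. Aᵀy ≥ −c, y ≥ 0.

Maximize: z = -6y1 - 6y2 - 16y3 - 28y4 - 11y5

Subject to:
  y1 + y3 + 4y4 + 2y5 ≥ -3
  y2 + 4y3 + 4y4 + y5 ≥ 6
  y1, y2, y3, y4, y5 ≥ 0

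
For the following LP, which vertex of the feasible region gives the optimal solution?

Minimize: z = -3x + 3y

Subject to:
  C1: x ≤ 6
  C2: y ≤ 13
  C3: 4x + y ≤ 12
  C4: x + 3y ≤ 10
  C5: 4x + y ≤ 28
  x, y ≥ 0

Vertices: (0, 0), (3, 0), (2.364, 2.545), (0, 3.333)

Evaluate the objective at each vertex of the feasible region:
  z(0, 0) = 0
  z(3, 0) = -9  ←
  z(2.364, 2.545) = 0.5455
  z(0, 3.333) = 10
The minimum is at x = 3, y = 0.

(3, 0)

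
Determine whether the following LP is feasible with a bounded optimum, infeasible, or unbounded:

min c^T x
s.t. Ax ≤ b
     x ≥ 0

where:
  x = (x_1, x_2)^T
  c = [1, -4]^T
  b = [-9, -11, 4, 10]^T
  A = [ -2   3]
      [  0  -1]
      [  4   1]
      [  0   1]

Infeasible (no feasible solution exists)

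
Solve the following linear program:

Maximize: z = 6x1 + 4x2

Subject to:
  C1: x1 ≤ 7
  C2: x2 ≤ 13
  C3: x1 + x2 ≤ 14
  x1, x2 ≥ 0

Evaluate the objective at each vertex of the feasible region:
  z(0, 0) = 0
  z(7, 0) = 42
  z(7, 7) = 70  ←
  z(1, 13) = 58
  z(0, 13) = 52
The maximum is at x1 = 7, x2 = 7.

x1 = 7, x2 = 7, z = 70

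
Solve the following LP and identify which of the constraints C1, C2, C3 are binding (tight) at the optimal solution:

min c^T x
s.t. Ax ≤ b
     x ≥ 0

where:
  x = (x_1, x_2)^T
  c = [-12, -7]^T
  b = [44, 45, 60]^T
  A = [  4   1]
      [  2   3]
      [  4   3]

At x_1 = 9, x_2 = 8, compute slack b - a·x for each constraint:
  C1: 44 − 44 = 0  (binding)
  C2: 45 − 42 = 3  (slack)
  C3: 60 − 60 = 0  (binding)

Optimal: x_1 = 9, x_2 = 8
Binding: C1, C3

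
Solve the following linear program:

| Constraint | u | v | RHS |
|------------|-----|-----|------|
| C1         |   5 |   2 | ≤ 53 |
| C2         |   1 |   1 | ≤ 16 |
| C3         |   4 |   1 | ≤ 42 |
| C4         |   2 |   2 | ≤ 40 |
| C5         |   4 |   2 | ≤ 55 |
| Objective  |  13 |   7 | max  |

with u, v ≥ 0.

Evaluate the objective at each vertex of the feasible region:
  z(0, 0) = 0
  z(10.5, 0) = 136.5
  z(10.33, 0.6667) = 139
  z(7, 9) = 154  ←
  z(0, 16) = 112
The maximum is at u = 7, v = 9.

u = 7, v = 9, z = 154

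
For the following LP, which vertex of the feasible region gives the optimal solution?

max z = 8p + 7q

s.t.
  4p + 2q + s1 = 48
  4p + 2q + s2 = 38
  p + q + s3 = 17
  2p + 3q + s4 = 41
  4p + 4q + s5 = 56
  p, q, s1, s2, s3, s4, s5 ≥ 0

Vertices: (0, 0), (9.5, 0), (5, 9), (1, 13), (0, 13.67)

Evaluate the objective at each vertex of the feasible region:
  z(0, 0) = 0
  z(9.5, 0) = 76
  z(5, 9) = 103  ←
  z(1, 13) = 99
  z(0, 13.67) = 95.67
The maximum is at p = 5, q = 9.

(5, 9)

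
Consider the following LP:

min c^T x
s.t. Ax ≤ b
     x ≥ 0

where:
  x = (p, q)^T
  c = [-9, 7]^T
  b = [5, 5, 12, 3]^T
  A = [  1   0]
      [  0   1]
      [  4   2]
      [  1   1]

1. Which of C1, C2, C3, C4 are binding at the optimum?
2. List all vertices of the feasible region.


1. C3, C4
2. (0, 0), (3, 0), (0, 3)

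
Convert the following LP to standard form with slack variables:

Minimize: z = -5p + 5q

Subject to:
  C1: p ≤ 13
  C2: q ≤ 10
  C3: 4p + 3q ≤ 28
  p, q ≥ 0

min z = -5p + 5q

s.t.
  p + s1 = 13
  q + s2 = 10
  4p + 3q + s3 = 28
  p, q, s1, s2, s3 ≥ 0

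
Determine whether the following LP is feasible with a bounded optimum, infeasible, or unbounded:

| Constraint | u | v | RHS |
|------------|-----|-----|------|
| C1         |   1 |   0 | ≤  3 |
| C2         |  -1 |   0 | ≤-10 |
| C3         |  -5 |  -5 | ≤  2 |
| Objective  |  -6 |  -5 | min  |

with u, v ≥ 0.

Infeasible (no feasible solution exists)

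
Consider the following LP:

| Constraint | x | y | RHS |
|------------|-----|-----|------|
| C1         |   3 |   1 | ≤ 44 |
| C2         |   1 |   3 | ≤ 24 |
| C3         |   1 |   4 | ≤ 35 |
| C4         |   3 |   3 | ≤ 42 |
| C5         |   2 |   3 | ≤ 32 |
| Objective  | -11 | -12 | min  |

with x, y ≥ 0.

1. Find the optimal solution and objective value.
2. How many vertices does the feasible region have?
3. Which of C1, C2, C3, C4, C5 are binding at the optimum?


1. x = 10, y = 4, z = -158
2. 5
3. C4, C5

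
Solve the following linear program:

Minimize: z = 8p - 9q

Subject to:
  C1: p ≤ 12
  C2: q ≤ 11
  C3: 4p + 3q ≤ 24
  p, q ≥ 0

Evaluate the objective at each vertex of the feasible region:
  z(0, 0) = 0
  z(6, 0) = 48
  z(0, 8) = -72  ←
The minimum is at p = 0, q = 8.

p = 0, q = 8, z = -72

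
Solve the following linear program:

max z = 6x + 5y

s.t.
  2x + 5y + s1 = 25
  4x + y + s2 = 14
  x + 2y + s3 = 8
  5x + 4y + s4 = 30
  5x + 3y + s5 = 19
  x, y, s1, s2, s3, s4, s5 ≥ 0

Evaluate the objective at each vertex of the feasible region:
  z(0, 0) = 0
  z(3.5, 0) = 21
  z(3.286, 0.8571) = 24
  z(2, 3) = 27  ←
  z(0, 4) = 20
The maximum is at x = 2, y = 3.

x = 2, y = 3, z = 27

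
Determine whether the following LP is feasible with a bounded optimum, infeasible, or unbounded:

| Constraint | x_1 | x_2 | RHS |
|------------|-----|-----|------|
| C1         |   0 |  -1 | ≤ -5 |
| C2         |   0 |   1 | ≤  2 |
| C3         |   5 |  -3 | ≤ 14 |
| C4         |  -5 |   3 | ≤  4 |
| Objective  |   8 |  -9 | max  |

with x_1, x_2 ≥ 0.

Infeasible (no feasible solution exists)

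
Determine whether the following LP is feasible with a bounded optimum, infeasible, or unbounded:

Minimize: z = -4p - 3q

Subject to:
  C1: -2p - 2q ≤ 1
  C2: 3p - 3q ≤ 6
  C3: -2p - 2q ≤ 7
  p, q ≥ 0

Unbounded (objective can decrease without bound)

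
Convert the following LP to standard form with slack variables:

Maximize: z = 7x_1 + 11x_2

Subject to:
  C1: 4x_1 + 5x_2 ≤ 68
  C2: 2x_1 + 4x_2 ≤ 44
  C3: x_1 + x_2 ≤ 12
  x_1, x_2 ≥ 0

max z = 7x_1 + 11x_2

s.t.
  4x_1 + 5x_2 + s1 = 68
  2x_1 + 4x_2 + s2 = 44
  x_1 + x_2 + s3 = 12
  x_1, x_2, s1, s2, s3 ≥ 0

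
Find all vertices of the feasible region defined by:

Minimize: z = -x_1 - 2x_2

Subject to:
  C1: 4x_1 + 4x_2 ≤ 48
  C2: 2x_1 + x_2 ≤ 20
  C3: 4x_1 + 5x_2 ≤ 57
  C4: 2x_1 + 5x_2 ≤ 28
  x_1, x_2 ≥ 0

(0, 0), (10, 0), (9, 2), (0, 5.6)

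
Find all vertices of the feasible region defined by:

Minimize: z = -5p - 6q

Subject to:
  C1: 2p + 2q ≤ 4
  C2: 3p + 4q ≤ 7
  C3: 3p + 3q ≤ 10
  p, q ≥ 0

(0, 0), (2, 0), (1, 1), (0, 1.75)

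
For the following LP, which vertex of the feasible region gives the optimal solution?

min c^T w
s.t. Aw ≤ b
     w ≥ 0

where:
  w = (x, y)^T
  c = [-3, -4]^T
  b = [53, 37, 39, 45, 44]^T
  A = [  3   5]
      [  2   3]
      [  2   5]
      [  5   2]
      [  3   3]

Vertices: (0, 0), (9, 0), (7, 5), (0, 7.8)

Evaluate the objective at each vertex of the feasible region:
  z(0, 0) = 0
  z(9, 0) = -27
  z(7, 5) = -41  ←
  z(0, 7.8) = -31.2
The minimum is at x = 7, y = 5.

(7, 5)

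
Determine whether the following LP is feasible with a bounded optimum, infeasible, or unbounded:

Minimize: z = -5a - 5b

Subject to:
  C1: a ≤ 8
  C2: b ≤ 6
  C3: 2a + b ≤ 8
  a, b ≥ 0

Feasible with a bounded optimal solution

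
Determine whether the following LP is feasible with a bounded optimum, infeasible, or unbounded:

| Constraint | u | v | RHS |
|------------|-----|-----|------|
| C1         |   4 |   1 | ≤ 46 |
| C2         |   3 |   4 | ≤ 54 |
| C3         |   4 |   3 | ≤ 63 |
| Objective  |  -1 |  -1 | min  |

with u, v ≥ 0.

Feasible with a bounded optimal solution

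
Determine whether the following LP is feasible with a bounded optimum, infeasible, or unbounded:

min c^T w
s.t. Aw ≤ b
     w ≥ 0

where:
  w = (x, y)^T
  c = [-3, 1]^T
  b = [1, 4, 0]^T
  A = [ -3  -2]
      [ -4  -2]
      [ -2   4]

Unbounded (objective can decrease without bound)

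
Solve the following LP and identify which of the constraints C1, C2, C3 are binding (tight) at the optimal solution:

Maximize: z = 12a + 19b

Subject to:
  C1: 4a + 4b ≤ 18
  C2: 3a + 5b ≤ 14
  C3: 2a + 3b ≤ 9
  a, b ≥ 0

At a = 3, b = 1, compute slack b - a·x for each constraint:
  C1: 18 − 16 = 2  (slack)
  C2: 14 − 14 = 0  (binding)
  C3: 9 − 9 = 0  (binding)

Optimal: a = 3, b = 1
Binding: C2, C3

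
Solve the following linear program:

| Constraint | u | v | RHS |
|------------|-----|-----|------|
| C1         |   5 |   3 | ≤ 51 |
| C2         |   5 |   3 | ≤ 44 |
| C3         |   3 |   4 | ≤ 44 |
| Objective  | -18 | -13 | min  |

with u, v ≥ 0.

Evaluate the objective at each vertex of the feasible region:
  z(0, 0) = 0
  z(8.8, 0) = -158.4
  z(4, 8) = -176  ←
  z(0, 11) = -143
The minimum is at u = 4, v = 8.

u = 4, v = 8, z = -176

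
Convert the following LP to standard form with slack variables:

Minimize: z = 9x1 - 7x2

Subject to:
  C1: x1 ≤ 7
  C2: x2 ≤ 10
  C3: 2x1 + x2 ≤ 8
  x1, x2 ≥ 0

min z = 9x1 - 7x2

s.t.
  x1 + s1 = 7
  x2 + s2 = 10
  2x1 + x2 + s3 = 8
  x1, x2, s1, s2, s3 ≥ 0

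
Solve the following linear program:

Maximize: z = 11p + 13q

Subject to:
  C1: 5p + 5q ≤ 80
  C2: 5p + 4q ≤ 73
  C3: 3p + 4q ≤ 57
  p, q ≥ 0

Evaluate the objective at each vertex of the feasible region:
  z(0, 0) = 0
  z(14.6, 0) = 160.6
  z(9, 7) = 190
  z(7, 9) = 194  ←
  z(0, 14.25) = 185.2
The maximum is at p = 7, q = 9.

p = 7, q = 9, z = 194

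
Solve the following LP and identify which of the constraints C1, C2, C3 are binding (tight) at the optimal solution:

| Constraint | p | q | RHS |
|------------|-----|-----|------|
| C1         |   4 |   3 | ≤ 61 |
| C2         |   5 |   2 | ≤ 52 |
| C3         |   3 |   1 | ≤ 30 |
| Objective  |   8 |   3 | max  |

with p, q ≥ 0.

At p = 8, q = 6, compute slack b - a·x for each constraint:
  C1: 61 − 50 = 11  (slack)
  C2: 52 − 52 = 0  (binding)
  C3: 30 − 30 = 0  (binding)

Optimal: p = 8, q = 6
Binding: C2, C3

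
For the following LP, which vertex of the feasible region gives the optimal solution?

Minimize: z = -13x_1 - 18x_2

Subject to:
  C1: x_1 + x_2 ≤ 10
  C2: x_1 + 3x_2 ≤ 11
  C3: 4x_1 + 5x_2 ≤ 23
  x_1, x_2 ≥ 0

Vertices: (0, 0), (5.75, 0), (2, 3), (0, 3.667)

Evaluate the objective at each vertex of the feasible region:
  z(0, 0) = 0
  z(5.75, 0) = -74.75
  z(2, 3) = -80  ←
  z(0, 3.667) = -66
The minimum is at x_1 = 2, x_2 = 3.

(2, 3)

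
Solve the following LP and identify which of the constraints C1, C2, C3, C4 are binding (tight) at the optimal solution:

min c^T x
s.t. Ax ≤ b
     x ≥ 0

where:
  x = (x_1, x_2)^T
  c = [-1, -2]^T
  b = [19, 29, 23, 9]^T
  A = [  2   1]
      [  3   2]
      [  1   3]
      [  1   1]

At x_1 = 2, x_2 = 7, compute slack b - a·x for each constraint:
  C1: 19 − 11 = 8  (slack)
  C2: 29 − 20 = 9  (slack)
  C3: 23 − 23 = 0  (binding)
  C4: 9 − 9 = 0  (binding)

Optimal: x_1 = 2, x_2 = 7
Binding: C3, C4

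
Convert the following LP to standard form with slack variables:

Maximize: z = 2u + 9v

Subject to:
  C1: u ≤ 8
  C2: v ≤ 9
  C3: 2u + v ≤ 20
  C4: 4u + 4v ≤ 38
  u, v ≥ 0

max z = 2u + 9v

s.t.
  u + s1 = 8
  v + s2 = 9
  2u + v + s3 = 20
  4u + 4v + s4 = 38
  u, v, s1, s2, s3, s4 ≥ 0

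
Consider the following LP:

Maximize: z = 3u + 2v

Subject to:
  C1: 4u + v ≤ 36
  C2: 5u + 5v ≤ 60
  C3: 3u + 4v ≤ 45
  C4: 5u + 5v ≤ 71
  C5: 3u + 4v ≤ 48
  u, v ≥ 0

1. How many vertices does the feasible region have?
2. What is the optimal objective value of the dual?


1. 5
2. 32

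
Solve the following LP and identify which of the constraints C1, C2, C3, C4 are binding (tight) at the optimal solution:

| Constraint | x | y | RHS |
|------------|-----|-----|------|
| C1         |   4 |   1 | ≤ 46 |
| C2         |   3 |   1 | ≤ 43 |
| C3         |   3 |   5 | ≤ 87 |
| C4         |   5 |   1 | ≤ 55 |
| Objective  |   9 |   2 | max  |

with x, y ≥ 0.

At x = 9, y = 10, compute slack b - a·x for each constraint:
  C1: 46 − 46 = 0  (binding)
  C2: 43 − 37 = 6  (slack)
  C3: 87 − 77 = 10  (slack)
  C4: 55 − 55 = 0  (binding)

Optimal: x = 9, y = 10
Binding: C1, C4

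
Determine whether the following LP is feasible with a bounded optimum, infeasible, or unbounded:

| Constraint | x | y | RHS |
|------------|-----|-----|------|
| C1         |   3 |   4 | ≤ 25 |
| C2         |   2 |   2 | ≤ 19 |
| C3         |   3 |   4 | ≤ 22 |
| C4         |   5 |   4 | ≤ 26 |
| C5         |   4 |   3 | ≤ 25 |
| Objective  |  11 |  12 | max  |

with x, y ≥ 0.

Feasible with a bounded optimal solution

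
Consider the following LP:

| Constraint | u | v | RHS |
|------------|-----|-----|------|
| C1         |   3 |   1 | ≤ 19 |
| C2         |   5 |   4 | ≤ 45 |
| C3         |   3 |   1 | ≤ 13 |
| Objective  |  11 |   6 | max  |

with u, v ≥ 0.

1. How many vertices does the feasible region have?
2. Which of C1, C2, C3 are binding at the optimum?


1. 4
2. C2, C3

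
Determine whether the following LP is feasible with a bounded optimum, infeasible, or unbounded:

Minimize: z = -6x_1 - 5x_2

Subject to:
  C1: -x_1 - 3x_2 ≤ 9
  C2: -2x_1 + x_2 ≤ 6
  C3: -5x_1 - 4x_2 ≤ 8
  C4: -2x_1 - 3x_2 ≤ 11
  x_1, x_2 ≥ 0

Unbounded (objective can decrease without bound)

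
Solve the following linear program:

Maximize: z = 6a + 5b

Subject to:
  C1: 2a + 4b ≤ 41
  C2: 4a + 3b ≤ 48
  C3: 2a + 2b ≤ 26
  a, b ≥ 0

Evaluate the objective at each vertex of the feasible region:
  z(0, 0) = 0
  z(12, 0) = 72
  z(9, 4) = 74  ←
  z(5.5, 7.5) = 70.5
  z(0, 10.25) = 51.25
The maximum is at a = 9, b = 4.

a = 9, b = 4, z = 74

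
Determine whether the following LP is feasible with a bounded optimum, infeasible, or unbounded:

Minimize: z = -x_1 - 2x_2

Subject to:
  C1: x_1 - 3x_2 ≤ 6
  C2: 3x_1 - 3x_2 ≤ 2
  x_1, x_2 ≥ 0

Unbounded (objective can decrease without bound)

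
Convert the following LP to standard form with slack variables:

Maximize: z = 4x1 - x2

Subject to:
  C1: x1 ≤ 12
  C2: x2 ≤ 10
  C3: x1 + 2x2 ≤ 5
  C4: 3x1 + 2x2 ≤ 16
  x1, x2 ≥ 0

max z = 4x1 - x2

s.t.
  x1 + s1 = 12
  x2 + s2 = 10
  x1 + 2x2 + s3 = 5
  3x1 + 2x2 + s4 = 16
  x1, x2, s1, s2, s3, s4 ≥ 0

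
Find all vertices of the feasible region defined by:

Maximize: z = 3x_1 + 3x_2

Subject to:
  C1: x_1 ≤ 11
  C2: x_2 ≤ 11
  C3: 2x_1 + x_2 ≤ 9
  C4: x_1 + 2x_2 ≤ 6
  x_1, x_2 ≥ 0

(0, 0), (4.5, 0), (4, 1), (0, 3)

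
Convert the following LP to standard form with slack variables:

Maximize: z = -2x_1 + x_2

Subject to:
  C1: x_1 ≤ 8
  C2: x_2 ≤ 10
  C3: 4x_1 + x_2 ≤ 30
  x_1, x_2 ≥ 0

max z = -2x_1 + x_2

s.t.
  x_1 + s1 = 8
  x_2 + s2 = 10
  4x_1 + x_2 + s3 = 30
  x_1, x_2, s1, s2, s3 ≥ 0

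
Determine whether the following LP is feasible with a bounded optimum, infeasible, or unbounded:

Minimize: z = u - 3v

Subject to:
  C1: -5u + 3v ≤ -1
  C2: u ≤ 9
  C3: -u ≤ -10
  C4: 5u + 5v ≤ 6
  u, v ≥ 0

Infeasible (no feasible solution exists)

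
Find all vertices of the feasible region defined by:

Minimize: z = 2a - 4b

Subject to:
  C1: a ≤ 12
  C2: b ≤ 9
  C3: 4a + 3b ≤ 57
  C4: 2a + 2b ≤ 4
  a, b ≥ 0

(0, 0), (2, 0), (0, 2)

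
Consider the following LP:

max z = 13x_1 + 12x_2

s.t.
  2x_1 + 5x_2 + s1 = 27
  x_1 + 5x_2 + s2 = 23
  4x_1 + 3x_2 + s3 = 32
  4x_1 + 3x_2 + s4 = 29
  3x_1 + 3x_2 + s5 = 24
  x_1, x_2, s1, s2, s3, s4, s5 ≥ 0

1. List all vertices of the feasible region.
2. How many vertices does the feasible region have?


1. (0, 0), (7.25, 0), (5, 3), (4.333, 3.667), (4, 3.8), (0, 4.6)
2. 6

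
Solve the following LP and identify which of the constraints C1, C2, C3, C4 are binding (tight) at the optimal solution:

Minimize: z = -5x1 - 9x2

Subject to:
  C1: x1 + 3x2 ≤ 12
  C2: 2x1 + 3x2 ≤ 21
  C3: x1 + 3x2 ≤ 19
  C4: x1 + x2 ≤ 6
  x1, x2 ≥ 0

At x1 = 3, x2 = 3, compute slack b - a·x for each constraint:
  C1: 12 − 12 = 0  (binding)
  C2: 21 − 15 = 6  (slack)
  C3: 19 − 12 = 7  (slack)
  C4: 6 − 6 = 0  (binding)

Optimal: x1 = 3, x2 = 3
Binding: C1, C4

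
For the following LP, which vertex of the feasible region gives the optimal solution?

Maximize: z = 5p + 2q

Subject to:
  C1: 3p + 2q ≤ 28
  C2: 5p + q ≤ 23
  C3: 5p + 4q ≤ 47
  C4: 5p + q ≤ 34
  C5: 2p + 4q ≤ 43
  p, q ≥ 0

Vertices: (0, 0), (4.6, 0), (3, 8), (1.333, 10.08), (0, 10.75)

Evaluate the objective at each vertex of the feasible region:
  z(0, 0) = 0
  z(4.6, 0) = 23
  z(3, 8) = 31  ←
  z(1.333, 10.08) = 26.83
  z(0, 10.75) = 21.5
The maximum is at p = 3, q = 8.

(3, 8)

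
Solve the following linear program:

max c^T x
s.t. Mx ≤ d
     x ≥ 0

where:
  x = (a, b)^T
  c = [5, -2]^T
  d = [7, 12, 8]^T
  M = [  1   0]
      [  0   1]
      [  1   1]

Evaluate the objective at each vertex of the feasible region:
  z(0, 0) = 0
  z(7, 0) = 35  ←
  z(7, 1) = 33
  z(0, 8) = -16
The maximum is at a = 7, b = 0.

a = 7, b = 0, z = 35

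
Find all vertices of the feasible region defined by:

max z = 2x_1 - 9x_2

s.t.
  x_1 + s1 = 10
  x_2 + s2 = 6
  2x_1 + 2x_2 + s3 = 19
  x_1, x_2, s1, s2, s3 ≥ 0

(0, 0), (9.5, 0), (3.5, 6), (0, 6)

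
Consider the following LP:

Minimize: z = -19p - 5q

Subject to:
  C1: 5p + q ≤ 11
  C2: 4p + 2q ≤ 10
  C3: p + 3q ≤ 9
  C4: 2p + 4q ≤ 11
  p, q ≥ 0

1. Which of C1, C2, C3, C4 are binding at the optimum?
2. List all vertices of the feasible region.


1. C1, C2
2. (0, 0), (2.2, 0), (2, 1), (1.5, 2), (0, 2.75)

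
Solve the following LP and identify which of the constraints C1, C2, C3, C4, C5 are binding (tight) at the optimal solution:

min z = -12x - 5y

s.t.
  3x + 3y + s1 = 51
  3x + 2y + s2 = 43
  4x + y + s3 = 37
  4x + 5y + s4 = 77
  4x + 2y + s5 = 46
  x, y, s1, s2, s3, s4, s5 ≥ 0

At x = 7, y = 9, compute slack b - a·x for each constraint:
  C1: 51 − 48 = 3  (slack)
  C2: 43 − 39 = 4  (slack)
  C3: 37 − 37 = 0  (binding)
  C4: 77 − 73 = 4  (slack)
  C5: 46 − 46 = 0  (binding)

Optimal: x = 7, y = 9
Binding: C3, C5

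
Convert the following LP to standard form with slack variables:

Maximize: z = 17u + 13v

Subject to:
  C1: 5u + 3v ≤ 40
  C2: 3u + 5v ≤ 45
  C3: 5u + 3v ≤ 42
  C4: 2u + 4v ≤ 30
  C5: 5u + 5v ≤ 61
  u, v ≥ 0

max z = 17u + 13v

s.t.
  5u + 3v + s1 = 40
  3u + 5v + s2 = 45
  5u + 3v + s3 = 42
  2u + 4v + s4 = 30
  5u + 5v + s5 = 61
  u, v, s1, s2, s3, s4, s5 ≥ 0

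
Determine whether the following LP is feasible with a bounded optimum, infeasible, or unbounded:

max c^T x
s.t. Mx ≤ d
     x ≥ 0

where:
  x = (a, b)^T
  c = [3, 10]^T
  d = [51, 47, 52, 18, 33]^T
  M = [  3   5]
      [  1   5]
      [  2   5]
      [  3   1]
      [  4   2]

Feasible with a bounded optimal solution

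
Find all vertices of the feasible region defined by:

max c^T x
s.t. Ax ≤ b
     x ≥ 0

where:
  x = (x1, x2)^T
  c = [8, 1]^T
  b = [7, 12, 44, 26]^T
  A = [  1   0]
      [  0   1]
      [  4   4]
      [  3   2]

(0, 0), (7, 0), (7, 2.5), (4, 7), (0, 11)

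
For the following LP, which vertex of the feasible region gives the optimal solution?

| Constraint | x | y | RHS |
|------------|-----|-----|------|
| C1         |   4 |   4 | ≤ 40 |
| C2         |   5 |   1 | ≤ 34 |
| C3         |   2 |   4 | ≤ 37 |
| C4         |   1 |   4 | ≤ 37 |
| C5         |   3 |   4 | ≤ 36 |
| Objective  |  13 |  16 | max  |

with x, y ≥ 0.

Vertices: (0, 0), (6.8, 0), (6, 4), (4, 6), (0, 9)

Evaluate the objective at each vertex of the feasible region:
  z(0, 0) = 0
  z(6.8, 0) = 88.4
  z(6, 4) = 142
  z(4, 6) = 148  ←
  z(0, 9) = 144
The maximum is at x = 4, y = 6.

(4, 6)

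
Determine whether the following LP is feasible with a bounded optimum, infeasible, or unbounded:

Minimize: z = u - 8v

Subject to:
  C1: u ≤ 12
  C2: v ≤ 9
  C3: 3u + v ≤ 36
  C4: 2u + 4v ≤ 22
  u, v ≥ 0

Feasible with a bounded optimal solution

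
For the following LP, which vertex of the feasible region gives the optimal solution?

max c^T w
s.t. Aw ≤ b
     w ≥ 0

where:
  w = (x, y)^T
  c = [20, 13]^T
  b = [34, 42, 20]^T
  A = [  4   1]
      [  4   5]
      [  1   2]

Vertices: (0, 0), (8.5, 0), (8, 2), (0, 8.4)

Evaluate the objective at each vertex of the feasible region:
  z(0, 0) = 0
  z(8.5, 0) = 170
  z(8, 2) = 186  ←
  z(0, 8.4) = 109.2
The maximum is at x = 8, y = 2.

(8, 2)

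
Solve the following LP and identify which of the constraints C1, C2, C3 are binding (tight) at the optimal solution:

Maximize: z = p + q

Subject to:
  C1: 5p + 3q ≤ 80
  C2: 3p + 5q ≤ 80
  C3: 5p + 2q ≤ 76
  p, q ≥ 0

At p = 10, q = 10, compute slack b - a·x for each constraint:
  C1: 80 − 80 = 0  (binding)
  C2: 80 − 80 = 0  (binding)
  C3: 76 − 70 = 6  (slack)

Optimal: p = 10, q = 10
Binding: C1, C2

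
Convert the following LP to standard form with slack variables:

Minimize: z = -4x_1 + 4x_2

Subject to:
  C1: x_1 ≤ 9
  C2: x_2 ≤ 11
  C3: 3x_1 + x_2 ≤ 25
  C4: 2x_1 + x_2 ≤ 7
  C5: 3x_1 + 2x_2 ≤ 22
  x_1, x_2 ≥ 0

min z = -4x_1 + 4x_2

s.t.
  x_1 + s1 = 9
  x_2 + s2 = 11
  3x_1 + x_2 + s3 = 25
  2x_1 + x_2 + s4 = 7
  3x_1 + 2x_2 + s5 = 22
  x_1, x_2, s1, s2, s3, s4, s5 ≥ 0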